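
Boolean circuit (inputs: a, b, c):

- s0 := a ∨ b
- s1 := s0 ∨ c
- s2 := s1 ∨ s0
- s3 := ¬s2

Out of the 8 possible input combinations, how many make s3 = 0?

7

s3 = ¬s2 must be 0, so s2 = 1.
s2 = s1 ∨ s0 must be 1, so at least one of s1, s0 is 1.
Enumerating the 8 input combinations, 7 give s3 = 0 and 1 give s3 = 1.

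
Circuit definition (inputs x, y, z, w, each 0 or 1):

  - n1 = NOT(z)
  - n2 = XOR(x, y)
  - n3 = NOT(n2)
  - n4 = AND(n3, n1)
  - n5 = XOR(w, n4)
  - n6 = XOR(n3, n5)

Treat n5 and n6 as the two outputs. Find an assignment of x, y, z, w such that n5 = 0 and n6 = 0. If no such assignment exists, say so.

Check with x=0 y=1 z=0 w=0:
n1 = NOT(z) = NOT 0 = 1
n2 = XOR(x, y) = XOR(0, 1) = 1
n3 = NOT(n2) = NOT 1 = 0
n4 = AND(n3, n1) = AND(0, 1) = 0
n5 = XOR(w, n4) = XOR(0, 0) = 0
n6 = XOR(n3, n5) = XOR(0, 0) = 0
So n5 = 0 and n6 = 0.

x=0 y=1 z=0 w=0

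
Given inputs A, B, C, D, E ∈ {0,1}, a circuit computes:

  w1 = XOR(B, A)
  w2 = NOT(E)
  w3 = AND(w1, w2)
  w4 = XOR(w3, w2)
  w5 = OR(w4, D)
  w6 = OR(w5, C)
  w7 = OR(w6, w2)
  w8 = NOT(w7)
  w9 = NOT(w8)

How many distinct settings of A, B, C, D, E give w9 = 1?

28

w9 = NOT(w8) must be 1, so w8 = 0.
w8 = NOT(w7) must be 0, so w7 = 1.
w7 = OR(w6, w2) must be 1, so at least one of w6, w2 is 1.
Enumerating the 32 input combinations, 28 give w9 = 1 and 4 give w9 = 0.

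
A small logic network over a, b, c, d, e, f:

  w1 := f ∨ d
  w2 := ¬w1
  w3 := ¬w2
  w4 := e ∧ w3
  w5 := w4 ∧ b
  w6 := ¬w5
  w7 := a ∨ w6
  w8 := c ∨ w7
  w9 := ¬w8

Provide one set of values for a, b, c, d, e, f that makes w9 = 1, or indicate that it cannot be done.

a=0, b=1, c=0, d=1, e=1, f=1

Check with a=0, b=1, c=0, d=1, e=1, f=1:
w1 = f ∨ d = 1 ∨ 1 = 1
w2 = ¬w1 = ¬1 = 0
w3 = ¬w2 = ¬0 = 1
w4 = e ∧ w3 = 1 ∧ 1 = 1
w5 = w4 ∧ b = 1 ∧ 1 = 1
w6 = ¬w5 = ¬1 = 0
w7 = a ∨ w6 = 0 ∨ 0 = 0
w8 = c ∨ w7 = 0 ∨ 0 = 0
w9 = ¬w8 = ¬0 = 1
So w9 = 1 as required.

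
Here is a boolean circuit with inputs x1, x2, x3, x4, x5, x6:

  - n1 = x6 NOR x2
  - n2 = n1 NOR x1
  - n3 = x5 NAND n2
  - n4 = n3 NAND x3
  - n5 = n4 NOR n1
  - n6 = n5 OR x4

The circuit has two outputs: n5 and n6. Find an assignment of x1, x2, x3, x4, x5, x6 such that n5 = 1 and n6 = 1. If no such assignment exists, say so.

x1=1, x2=0, x3=1, x4=0, x5=0, x6=1

Check with x1=1, x2=0, x3=1, x4=0, x5=0, x6=1:
n1 = x6 NOR x2 = 1 NOR 0 = 0
n2 = n1 NOR x1 = 0 NOR 1 = 0
n3 = x5 NAND n2 = 0 NAND 0 = 1
n4 = n3 NAND x3 = 1 NAND 1 = 0
n5 = n4 NOR n1 = 0 NOR 0 = 1
n6 = n5 OR x4 = 1 OR 0 = 1
So n5 = 1 and n6 = 1.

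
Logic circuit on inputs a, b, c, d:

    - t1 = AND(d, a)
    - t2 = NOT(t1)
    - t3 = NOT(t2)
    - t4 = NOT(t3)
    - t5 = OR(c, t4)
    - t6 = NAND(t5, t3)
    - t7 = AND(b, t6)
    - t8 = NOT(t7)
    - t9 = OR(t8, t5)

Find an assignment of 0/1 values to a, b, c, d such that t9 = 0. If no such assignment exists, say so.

a=1 b=1 c=0 d=1

t9 = OR(t8, t5) must be 0, so both t8 = 0 and t5 = 0.
t8 = NOT(t7) must be 0, so t7 = 1.
t5 = OR(c, t4) must be 0, so both c = 0 and t4 = 0.
Check with a=1 b=1 c=0 d=1:
t1 = AND(d, a) = AND(1, 1) = 1
t2 = NOT(t1) = NOT 1 = 0
t3 = NOT(t2) = NOT 0 = 1
t4 = NOT(t3) = NOT 1 = 0
t5 = OR(c, t4) = OR(0, 0) = 0
t6 = NAND(t5, t3) = NAND(0, 1) = 1
t7 = AND(b, t6) = AND(1, 1) = 1
t8 = NOT(t7) = NOT 1 = 0
t9 = OR(t8, t5) = OR(0, 0) = 0
So t9 = 0 as required.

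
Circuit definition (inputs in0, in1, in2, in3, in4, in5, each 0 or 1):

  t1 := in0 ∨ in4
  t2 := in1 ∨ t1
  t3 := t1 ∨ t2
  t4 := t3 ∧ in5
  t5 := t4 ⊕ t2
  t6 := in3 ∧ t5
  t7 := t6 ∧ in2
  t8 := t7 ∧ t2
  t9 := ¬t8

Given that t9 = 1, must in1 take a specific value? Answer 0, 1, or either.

Both values of in1 occur among assignments with t9 = 1:
  in1=0: in0=0, in1=0, in2=0, in3=0, in4=0, in5=0
  in1=1: in0=0, in1=1, in2=0, in3=0, in4=0, in5=0

either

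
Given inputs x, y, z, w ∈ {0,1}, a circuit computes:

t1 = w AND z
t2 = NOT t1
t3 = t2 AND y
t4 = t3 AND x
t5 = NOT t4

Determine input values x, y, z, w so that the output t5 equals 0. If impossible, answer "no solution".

x=1, y=1, z=0, w=1

t5 = NOT t4 must be 0, so t4 = 1.
Check with x=1, y=1, z=0, w=1:
t1 = w AND z = 1 AND 0 = 0
t2 = NOT t1 = NOT 0 = 1
t3 = t2 AND y = 1 AND 1 = 1
t4 = t3 AND x = 1 AND 1 = 1
t5 = NOT t4 = NOT 1 = 0
So t5 = 0 as required.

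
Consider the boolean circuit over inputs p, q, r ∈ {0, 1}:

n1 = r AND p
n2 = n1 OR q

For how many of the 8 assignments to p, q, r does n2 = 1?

5

n2 = n1 OR q must be 1, so at least one of n1, q is 1.
Enumerating the 8 input combinations, 5 give n2 = 1 and 3 give n2 = 0.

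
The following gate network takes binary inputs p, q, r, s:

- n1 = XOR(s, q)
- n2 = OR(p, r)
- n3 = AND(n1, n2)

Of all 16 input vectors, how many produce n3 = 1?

6

n3 = AND(n1, n2) must be 1, so both n1 = 1 and n2 = 1.
n1 = XOR(s, q) must be 1, so s and q differ.
n2 = OR(p, r) must be 1, so at least one of p, r is 1.
Satisfying assignments:
  p=0, q=0, r=1, s=1
  p=0, q=1, r=1, s=0
  p=1, q=0, r=0, s=1
  p=1, q=0, r=1, s=1
  p=1, q=1, r=0, s=0
  p=1, q=1, r=1, s=0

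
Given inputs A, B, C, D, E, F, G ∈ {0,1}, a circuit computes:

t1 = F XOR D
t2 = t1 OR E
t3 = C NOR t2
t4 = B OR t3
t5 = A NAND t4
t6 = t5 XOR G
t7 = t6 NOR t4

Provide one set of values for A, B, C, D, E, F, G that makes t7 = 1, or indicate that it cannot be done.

A=0 B=0 C=0 D=1 E=1 F=0 G=1

t7 = t6 NOR t4 must be 1, so both t6 = 0 and t4 = 0.
t6 = t5 XOR G must be 0, so t5 and G are equal.
Check with A=0 B=0 C=0 D=1 E=1 F=0 G=1:
t1 = F XOR D = 0 XOR 1 = 1
t2 = t1 OR E = 1 OR 1 = 1
t3 = C NOR t2 = 0 NOR 1 = 0
t4 = B OR t3 = 0 OR 0 = 0
t5 = A NAND t4 = 0 NAND 0 = 1
t6 = t5 XOR G = 1 XOR 1 = 0
t7 = t6 NOR t4 = 0 NOR 0 = 1
So t7 = 1 as required.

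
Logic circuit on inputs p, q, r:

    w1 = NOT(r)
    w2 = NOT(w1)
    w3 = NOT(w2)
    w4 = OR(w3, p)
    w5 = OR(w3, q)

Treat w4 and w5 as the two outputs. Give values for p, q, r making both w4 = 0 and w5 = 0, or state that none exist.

p=0, q=0, r=1

Check with p=0, q=0, r=1:
w1 = NOT(r) = NOT 1 = 0
w2 = NOT(w1) = NOT 0 = 1
w3 = NOT(w2) = NOT 1 = 0
w4 = OR(w3, p) = OR(0, 0) = 0
w5 = OR(w3, q) = OR(0, 0) = 0
So w4 = 0 and w5 = 0.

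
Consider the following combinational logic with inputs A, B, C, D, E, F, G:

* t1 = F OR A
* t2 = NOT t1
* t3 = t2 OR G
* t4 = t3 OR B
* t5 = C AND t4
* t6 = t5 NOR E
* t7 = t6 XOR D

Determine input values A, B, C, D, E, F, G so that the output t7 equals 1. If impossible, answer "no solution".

t7 = t6 XOR D must be 1, so t6 and D differ.
Check with A=0 B=0 C=0 D=1 E=1 F=0 G=1:
t1 = F OR A = 0 OR 0 = 0
t2 = NOT t1 = NOT 0 = 1
t3 = t2 OR G = 1 OR 1 = 1
t4 = t3 OR B = 1 OR 0 = 1
t5 = C AND t4 = 0 AND 1 = 0
t6 = t5 NOR E = 0 NOR 1 = 0
t7 = t6 XOR D = 0 XOR 1 = 1
So t7 = 1 as required.

A=0 B=0 C=0 D=1 E=1 F=0 G=1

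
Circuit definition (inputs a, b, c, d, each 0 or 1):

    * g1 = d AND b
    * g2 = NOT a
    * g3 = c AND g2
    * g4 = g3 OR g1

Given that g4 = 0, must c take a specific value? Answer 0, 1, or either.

Both values of c occur among assignments with g4 = 0:
  c=0: a=0, b=0, c=0, d=0
  c=1: a=1, b=0, c=1, d=0

either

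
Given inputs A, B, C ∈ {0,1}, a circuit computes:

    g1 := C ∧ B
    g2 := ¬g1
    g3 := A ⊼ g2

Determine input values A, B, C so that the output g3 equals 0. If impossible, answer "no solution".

A=1, B=1, C=0

g3 = A ⊼ g2 must be 0, so both A = 1 and g2 = 1.
Check with A=1, B=1, C=0:
g1 = C ∧ B = 0 ∧ 1 = 0
g2 = ¬g1 = ¬0 = 1
g3 = A ⊼ g2 = 1 ⊼ 1 = 0
So g3 = 0 as required.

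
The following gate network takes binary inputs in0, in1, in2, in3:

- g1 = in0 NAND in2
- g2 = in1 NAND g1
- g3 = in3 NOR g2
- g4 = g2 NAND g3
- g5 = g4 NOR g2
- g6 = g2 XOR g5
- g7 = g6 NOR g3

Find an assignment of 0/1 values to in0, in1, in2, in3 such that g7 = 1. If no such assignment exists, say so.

in0=0, in1=1, in2=0, in3=1

Check with in0=0, in1=1, in2=0, in3=1:
g1 = in0 NAND in2 = 0 NAND 0 = 1
g2 = in1 NAND g1 = 1 NAND 1 = 0
g3 = in3 NOR g2 = 1 NOR 0 = 0
g4 = g2 NAND g3 = 0 NAND 0 = 1
g5 = g4 NOR g2 = 1 NOR 0 = 0
g6 = g2 XOR g5 = 0 XOR 0 = 0
g7 = g6 NOR g3 = 0 NOR 0 = 1
So g7 = 1 as required.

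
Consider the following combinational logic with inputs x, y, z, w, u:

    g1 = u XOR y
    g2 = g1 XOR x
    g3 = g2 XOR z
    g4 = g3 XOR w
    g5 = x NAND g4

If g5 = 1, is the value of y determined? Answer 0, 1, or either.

Both values of y occur among assignments with g5 = 1:
  y=0: x=0, y=0, z=0, w=0, u=0
  y=1: x=0, y=1, z=0, w=0, u=0

either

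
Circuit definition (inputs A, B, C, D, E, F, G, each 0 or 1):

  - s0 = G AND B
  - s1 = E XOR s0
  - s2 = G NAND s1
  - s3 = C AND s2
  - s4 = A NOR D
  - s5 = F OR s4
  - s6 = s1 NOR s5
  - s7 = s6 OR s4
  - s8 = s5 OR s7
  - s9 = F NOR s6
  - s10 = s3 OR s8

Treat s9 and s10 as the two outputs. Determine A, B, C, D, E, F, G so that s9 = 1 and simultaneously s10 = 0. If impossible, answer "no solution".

Check with A=0, B=0, C=0, D=1, E=1, F=0, G=0:
s0 = G AND B = 0 AND 0 = 0
s1 = E XOR s0 = 1 XOR 0 = 1
s2 = G NAND s1 = 0 NAND 1 = 1
s3 = C AND s2 = 0 AND 1 = 0
s4 = A NOR D = 0 NOR 1 = 0
s5 = F OR s4 = 0 OR 0 = 0
s6 = s1 NOR s5 = 1 NOR 0 = 0
s7 = s6 OR s4 = 0 OR 0 = 0
s8 = s5 OR s7 = 0 OR 0 = 0
s9 = F NOR s6 = 0 NOR 0 = 1
s10 = s3 OR s8 = 0 OR 0 = 0
So s9 = 1 and s10 = 0.

A=0, B=0, C=0, D=1, E=1, F=0, G=0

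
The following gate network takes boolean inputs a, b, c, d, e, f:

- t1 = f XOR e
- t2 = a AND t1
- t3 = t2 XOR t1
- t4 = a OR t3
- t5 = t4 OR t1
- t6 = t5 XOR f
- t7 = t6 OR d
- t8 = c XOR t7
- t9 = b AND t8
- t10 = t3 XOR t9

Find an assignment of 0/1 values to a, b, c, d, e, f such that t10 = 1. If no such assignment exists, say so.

a=1, b=1, c=0, d=1, e=1, f=0

t10 = t3 XOR t9 must be 1, so t3 and t9 differ.
Check with a=1, b=1, c=0, d=1, e=1, f=0:
t1 = f XOR e = 0 XOR 1 = 1
t2 = a AND t1 = 1 AND 1 = 1
t3 = t2 XOR t1 = 1 XOR 1 = 0
t4 = a OR t3 = 1 OR 0 = 1
t5 = t4 OR t1 = 1 OR 1 = 1
t6 = t5 XOR f = 1 XOR 0 = 1
t7 = t6 OR d = 1 OR 1 = 1
t8 = c XOR t7 = 0 XOR 1 = 1
t9 = b AND t8 = 1 AND 1 = 1
t10 = t3 XOR t9 = 0 XOR 1 = 1
So t10 = 1 as required.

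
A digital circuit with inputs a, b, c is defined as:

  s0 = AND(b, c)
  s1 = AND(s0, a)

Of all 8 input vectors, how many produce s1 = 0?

7

s1 = AND(s0, a) must be 0, so at least one of s0, a is 0.
Enumerating the 8 input combinations, 7 give s1 = 0 and 1 give s1 = 1.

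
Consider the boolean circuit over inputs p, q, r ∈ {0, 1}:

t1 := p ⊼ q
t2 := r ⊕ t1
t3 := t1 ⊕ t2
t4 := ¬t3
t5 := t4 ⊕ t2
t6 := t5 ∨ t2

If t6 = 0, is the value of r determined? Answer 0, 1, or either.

t6 = t5 ∨ t2 must be 0, so both t5 = 0 and t2 = 0.
t5 = t4 ⊕ t2 must be 0, so t4 and t2 are equal.
t2 = r ⊕ t1 must be 0, so r and t1 are equal.
Every assignment with t6 = 0 has r = 1; there are 3 such assignment(s).
  p=0, q=0, r=1
  p=0, q=1, r=1
  p=1, q=0, r=1

1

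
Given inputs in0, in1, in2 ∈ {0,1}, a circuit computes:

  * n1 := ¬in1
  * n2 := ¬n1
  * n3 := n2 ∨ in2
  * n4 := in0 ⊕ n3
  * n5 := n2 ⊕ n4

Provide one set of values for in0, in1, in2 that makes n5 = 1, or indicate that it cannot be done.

in0=1, in1=0, in2=0

Check with in0=1, in1=0, in2=0:
n1 = ¬in1 = ¬0 = 1
n2 = ¬n1 = ¬1 = 0
n3 = n2 ∨ in2 = 0 ∨ 0 = 0
n4 = in0 ⊕ n3 = 1 ⊕ 0 = 1
n5 = n2 ⊕ n4 = 0 ⊕ 1 = 1
So n5 = 1 as required.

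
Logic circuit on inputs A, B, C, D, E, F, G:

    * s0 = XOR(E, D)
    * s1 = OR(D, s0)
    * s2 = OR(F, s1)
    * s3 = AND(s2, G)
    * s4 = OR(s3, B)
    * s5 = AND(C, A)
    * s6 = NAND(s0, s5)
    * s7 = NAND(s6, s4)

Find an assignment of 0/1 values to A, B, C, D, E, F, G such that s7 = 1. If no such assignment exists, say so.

A=1, B=0, C=1, D=0, E=1, F=1, G=1

s7 = NAND(s6, s4) must be 1, so at least one of s6, s4 is 0.
Check with A=1, B=0, C=1, D=0, E=1, F=1, G=1:
s0 = XOR(E, D) = XOR(1, 0) = 1
s1 = OR(D, s0) = OR(0, 1) = 1
s2 = OR(F, s1) = OR(1, 1) = 1
s3 = AND(s2, G) = AND(1, 1) = 1
s4 = OR(s3, B) = OR(1, 0) = 1
s5 = AND(C, A) = AND(1, 1) = 1
s6 = NAND(s0, s5) = NAND(1, 1) = 0
s7 = NAND(s6, s4) = NAND(0, 1) = 1
So s7 = 1 as required.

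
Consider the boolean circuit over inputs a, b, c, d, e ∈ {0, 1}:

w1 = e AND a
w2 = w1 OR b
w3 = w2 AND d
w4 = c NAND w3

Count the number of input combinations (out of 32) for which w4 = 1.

27

w4 = c NAND w3 must be 1, so at least one of c, w3 is 0.
Enumerating the 32 input combinations, 27 give w4 = 1 and 5 give w4 = 0.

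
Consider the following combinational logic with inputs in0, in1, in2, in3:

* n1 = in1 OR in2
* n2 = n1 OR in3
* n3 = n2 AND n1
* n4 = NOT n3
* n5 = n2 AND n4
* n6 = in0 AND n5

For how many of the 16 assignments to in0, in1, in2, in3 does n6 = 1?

1

n6 = in0 AND n5 must be 1, so both in0 = 1 and n5 = 1.
n5 = n2 AND n4 must be 1, so both n2 = 1 and n4 = 1.
Satisfying assignments:
  in0=1, in1=0, in2=0, in3=1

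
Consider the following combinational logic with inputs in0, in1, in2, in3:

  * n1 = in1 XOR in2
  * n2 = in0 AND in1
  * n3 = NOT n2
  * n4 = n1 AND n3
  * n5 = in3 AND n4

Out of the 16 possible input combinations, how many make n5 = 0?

13

n5 = in3 AND n4 must be 0, so at least one of in3, n4 is 0.
Enumerating the 16 input combinations, 13 give n5 = 0 and 3 give n5 = 1.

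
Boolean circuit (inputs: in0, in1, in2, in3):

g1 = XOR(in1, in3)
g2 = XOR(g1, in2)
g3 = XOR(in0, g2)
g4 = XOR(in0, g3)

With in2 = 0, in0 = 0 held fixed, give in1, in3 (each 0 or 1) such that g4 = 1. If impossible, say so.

g4 = XOR(in0, g3) must be 1, so in0 and g3 differ.
Check with in2 = 0, in0 = 0 and in1=0, in3=1:
g1 = XOR(in1, in3) = XOR(0, 1) = 1
g2 = XOR(g1, in2) = XOR(1, 0) = 1
g3 = XOR(in0, g2) = XOR(0, 1) = 1
g4 = XOR(in0, g3) = XOR(0, 1) = 1
So g4 = 1.

in1=0, in3=1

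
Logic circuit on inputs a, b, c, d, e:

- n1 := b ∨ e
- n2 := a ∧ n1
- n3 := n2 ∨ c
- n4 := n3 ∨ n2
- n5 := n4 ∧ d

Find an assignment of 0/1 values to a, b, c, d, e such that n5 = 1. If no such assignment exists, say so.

n5 = n4 ∧ d must be 1, so both n4 = 1 and d = 1.
n4 = n3 ∨ n2 must be 1, so at least one of n3, n2 is 1.
Check with a=1 b=0 c=1 d=1 e=1:
n1 = b ∨ e = 0 ∨ 1 = 1
n2 = a ∧ n1 = 1 ∧ 1 = 1
n3 = n2 ∨ c = 1 ∨ 1 = 1
n4 = n3 ∨ n2 = 1 ∨ 1 = 1
n5 = n4 ∧ d = 1 ∧ 1 = 1
So n5 = 1 as required.

a=1 b=0 c=1 d=1 e=1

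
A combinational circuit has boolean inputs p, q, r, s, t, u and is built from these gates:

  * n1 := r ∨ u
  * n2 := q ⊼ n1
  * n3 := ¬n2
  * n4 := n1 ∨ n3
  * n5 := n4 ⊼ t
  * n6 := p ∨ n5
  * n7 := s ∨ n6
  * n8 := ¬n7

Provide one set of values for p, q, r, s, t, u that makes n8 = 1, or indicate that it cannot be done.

n8 = ¬n7 must be 1, so n7 = 0.
n7 = s ∨ n6 must be 0, so both s = 0 and n6 = 0.
n6 = p ∨ n5 must be 0, so both p = 0 and n5 = 0.
Check with p=0, q=1, r=1, s=0, t=1, u=1:
n1 = r ∨ u = 1 ∨ 1 = 1
n2 = q ⊼ n1 = 1 ⊼ 1 = 0
n3 = ¬n2 = ¬0 = 1
n4 = n1 ∨ n3 = 1 ∨ 1 = 1
n5 = n4 ⊼ t = 1 ⊼ 1 = 0
n6 = p ∨ n5 = 0 ∨ 0 = 0
n7 = s ∨ n6 = 0 ∨ 0 = 0
n8 = ¬n7 = ¬0 = 1
So n8 = 1 as required.

p=0, q=1, r=1, s=0, t=1, u=1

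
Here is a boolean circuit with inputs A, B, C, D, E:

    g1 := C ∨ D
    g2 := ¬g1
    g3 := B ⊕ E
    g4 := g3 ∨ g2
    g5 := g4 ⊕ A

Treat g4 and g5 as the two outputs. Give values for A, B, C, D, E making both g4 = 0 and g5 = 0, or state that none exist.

Check with A=0, B=1, C=0, D=1, E=1:
g1 = C ∨ D = 0 ∨ 1 = 1
g2 = ¬g1 = ¬1 = 0
g3 = B ⊕ E = 1 ⊕ 1 = 0
g4 = g3 ∨ g2 = 0 ∨ 0 = 0
g5 = g4 ⊕ A = 0 ⊕ 0 = 0
So g4 = 0 and g5 = 0.

A=0, B=1, C=0, D=1, E=1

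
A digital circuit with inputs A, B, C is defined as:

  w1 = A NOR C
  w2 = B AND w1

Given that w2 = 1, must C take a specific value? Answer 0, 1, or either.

w2 = B AND w1 must be 1, so both B = 1 and w1 = 1.
w1 = A NOR C must be 1, so both A = 0 and C = 0.
Every assignment with w2 = 1 has C = 0; there are 1 such assignment(s).
  A=0, B=1, C=0

0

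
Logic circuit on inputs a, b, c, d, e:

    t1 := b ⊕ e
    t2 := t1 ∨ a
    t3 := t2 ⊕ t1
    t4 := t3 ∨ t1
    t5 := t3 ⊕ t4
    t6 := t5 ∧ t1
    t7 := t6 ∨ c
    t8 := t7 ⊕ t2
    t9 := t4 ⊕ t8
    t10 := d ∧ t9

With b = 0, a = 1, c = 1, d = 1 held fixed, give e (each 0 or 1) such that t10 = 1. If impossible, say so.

Check with b = 0, a = 1, c = 1, d = 1 and e=1:
t1 = b ⊕ e = 0 ⊕ 1 = 1
t2 = t1 ∨ a = 1 ∨ 1 = 1
t3 = t2 ⊕ t1 = 1 ⊕ 1 = 0
t4 = t3 ∨ t1 = 0 ∨ 1 = 1
t5 = t3 ⊕ t4 = 0 ⊕ 1 = 1
t6 = t5 ∧ t1 = 1 ∧ 1 = 1
t7 = t6 ∨ c = 1 ∨ 1 = 1
t8 = t7 ⊕ t2 = 1 ⊕ 1 = 0
t9 = t4 ⊕ t8 = 1 ⊕ 0 = 1
t10 = d ∧ t9 = 1 ∧ 1 = 1
So t10 = 1.

e=1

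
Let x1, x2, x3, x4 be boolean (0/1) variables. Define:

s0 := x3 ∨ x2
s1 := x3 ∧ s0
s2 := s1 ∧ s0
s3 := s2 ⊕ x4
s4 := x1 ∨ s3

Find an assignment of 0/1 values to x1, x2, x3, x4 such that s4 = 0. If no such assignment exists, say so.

x1=0, x2=1, x3=1, x4=1

s4 = x1 ∨ s3 must be 0, so both x1 = 0 and s3 = 0.
s3 = s2 ⊕ x4 must be 0, so s2 and x4 are equal.
Check with x1=0, x2=1, x3=1, x4=1:
s0 = x3 ∨ x2 = 1 ∨ 1 = 1
s1 = x3 ∧ s0 = 1 ∧ 1 = 1
s2 = s1 ∧ s0 = 1 ∧ 1 = 1
s3 = s2 ⊕ x4 = 1 ⊕ 1 = 0
s4 = x1 ∨ s3 = 0 ∨ 0 = 0
So s4 = 0 as required.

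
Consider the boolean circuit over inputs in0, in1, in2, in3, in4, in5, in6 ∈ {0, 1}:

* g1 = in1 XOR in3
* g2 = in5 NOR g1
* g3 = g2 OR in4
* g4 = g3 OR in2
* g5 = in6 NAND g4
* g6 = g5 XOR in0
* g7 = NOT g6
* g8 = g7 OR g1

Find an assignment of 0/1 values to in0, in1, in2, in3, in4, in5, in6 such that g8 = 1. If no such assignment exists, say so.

g8 = g7 OR g1 must be 1, so at least one of g7, g1 is 1.
Check with in0=0, in1=0, in2=1, in3=1, in4=1, in5=1, in6=0:
g1 = in1 XOR in3 = 0 XOR 1 = 1
g2 = in5 NOR g1 = 1 NOR 1 = 0
g3 = g2 OR in4 = 0 OR 1 = 1
g4 = g3 OR in2 = 1 OR 1 = 1
g5 = in6 NAND g4 = 0 NAND 1 = 1
g6 = g5 XOR in0 = 1 XOR 0 = 1
g7 = NOT g6 = NOT 1 = 0
g8 = g7 OR g1 = 0 OR 1 = 1
So g8 = 1 as required.

in0=0, in1=0, in2=1, in3=1, in4=1, in5=1, in6=0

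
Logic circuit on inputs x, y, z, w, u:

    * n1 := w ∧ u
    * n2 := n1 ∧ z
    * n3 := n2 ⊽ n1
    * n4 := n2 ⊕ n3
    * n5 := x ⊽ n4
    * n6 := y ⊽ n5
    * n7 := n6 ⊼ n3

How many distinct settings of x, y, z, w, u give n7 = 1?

20

n7 = n6 ⊼ n3 must be 1, so at least one of n6, n3 is 0.
Enumerating the 32 input combinations, 20 give n7 = 1 and 12 give n7 = 0.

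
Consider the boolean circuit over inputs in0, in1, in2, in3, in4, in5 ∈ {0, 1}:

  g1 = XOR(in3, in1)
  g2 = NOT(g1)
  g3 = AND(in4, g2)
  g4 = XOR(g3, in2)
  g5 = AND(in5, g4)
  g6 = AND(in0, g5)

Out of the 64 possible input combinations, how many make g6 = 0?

g6 = AND(in0, g5) must be 0, so at least one of in0, g5 is 0.
Enumerating the 64 input combinations, 56 give g6 = 0 and 8 give g6 = 1.

56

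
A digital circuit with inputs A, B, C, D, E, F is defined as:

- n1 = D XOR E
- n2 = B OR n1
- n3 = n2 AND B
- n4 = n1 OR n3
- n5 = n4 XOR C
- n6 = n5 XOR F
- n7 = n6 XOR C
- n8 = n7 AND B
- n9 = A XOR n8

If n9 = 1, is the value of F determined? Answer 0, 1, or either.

either

Both values of F occur among assignments with n9 = 1:
  F=0: A=0, B=1, C=0, D=0, E=0, F=0
  F=1: A=1, B=0, C=0, D=0, E=0, F=1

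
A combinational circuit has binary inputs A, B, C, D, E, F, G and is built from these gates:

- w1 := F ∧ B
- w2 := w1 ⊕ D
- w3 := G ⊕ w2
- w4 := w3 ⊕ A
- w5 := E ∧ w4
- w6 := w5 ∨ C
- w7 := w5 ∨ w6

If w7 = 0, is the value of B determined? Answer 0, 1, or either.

Both values of B occur among assignments with w7 = 0:
  B=0: A=0, B=0, C=0, D=0, E=0, F=0, G=0
  B=1: A=0, B=1, C=0, D=0, E=0, F=0, G=0

either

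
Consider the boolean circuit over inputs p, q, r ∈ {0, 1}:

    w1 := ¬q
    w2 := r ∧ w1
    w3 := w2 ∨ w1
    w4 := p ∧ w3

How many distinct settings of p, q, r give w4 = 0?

w4 = p ∧ w3 must be 0, so at least one of p, w3 is 0.
Satisfying assignments:
  p=0, q=0, r=0
  p=0, q=0, r=1
  p=0, q=1, r=0
  p=0, q=1, r=1
  p=1, q=1, r=0
  p=1, q=1, r=1

6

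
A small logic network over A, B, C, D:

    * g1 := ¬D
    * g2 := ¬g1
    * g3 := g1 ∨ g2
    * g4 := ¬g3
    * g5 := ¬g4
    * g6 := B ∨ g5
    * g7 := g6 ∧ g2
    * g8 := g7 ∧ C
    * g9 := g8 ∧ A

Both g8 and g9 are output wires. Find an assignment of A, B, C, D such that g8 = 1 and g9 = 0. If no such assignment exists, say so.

A=0 B=0 C=1 D=1

Check with A=0 B=0 C=1 D=1:
g1 = ¬D = ¬1 = 0
g2 = ¬g1 = ¬0 = 1
g3 = g1 ∨ g2 = 0 ∨ 1 = 1
g4 = ¬g3 = ¬1 = 0
g5 = ¬g4 = ¬0 = 1
g6 = B ∨ g5 = 0 ∨ 1 = 1
g7 = g6 ∧ g2 = 1 ∧ 1 = 1
g8 = g7 ∧ C = 1 ∧ 1 = 1
g9 = g8 ∧ A = 1 ∧ 0 = 0
So g8 = 1 and g9 = 0.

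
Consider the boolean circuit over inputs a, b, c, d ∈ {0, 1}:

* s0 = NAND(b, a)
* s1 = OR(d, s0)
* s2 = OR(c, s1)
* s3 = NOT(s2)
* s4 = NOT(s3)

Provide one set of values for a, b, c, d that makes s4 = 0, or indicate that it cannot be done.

a=1, b=1, c=0, d=0

s4 = NOT(s3) must be 0, so s3 = 1.
Check with a=1, b=1, c=0, d=0:
s0 = NAND(b, a) = NAND(1, 1) = 0
s1 = OR(d, s0) = OR(0, 0) = 0
s2 = OR(c, s1) = OR(0, 0) = 0
s3 = NOT(s2) = NOT 0 = 1
s4 = NOT(s3) = NOT 1 = 0
So s4 = 0 as required.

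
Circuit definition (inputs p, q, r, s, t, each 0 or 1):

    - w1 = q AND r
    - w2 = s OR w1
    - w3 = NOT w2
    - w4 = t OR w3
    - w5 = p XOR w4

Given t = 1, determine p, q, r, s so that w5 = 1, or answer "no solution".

w5 = p XOR w4 must be 1, so p and w4 differ.
Check with t = 1 and p=0, q=1, r=1, s=0:
w1 = q AND r = 1 AND 1 = 1
w2 = s OR w1 = 0 OR 1 = 1
w3 = NOT w2 = NOT 1 = 0
w4 = t OR w3 = 1 OR 0 = 1
w5 = p XOR w4 = 0 XOR 1 = 1
So w5 = 1.

p=0, q=1, r=1, s=0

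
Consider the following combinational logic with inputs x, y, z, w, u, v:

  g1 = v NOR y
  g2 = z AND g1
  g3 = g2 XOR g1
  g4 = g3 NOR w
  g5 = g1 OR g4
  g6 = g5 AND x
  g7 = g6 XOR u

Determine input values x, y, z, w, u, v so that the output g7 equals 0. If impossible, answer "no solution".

x=1 y=0 z=1 w=1 u=1 v=0

Check with x=1 y=0 z=1 w=1 u=1 v=0:
g1 = v NOR y = 0 NOR 0 = 1
g2 = z AND g1 = 1 AND 1 = 1
g3 = g2 XOR g1 = 1 XOR 1 = 0
g4 = g3 NOR w = 0 NOR 1 = 0
g5 = g1 OR g4 = 1 OR 0 = 1
g6 = g5 AND x = 1 AND 1 = 1
g7 = g6 XOR u = 1 XOR 1 = 0
So g7 = 0 as required.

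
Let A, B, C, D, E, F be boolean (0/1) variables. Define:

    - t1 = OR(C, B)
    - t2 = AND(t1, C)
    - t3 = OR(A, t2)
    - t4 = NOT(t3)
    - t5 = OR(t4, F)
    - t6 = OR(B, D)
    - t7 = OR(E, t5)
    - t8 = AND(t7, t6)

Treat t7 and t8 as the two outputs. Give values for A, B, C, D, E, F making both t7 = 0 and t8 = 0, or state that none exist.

Check with A=1, B=0, C=0, D=1, E=0, F=0:
t1 = OR(C, B) = OR(0, 0) = 0
t2 = AND(t1, C) = AND(0, 0) = 0
t3 = OR(A, t2) = OR(1, 0) = 1
t4 = NOT(t3) = NOT 1 = 0
t5 = OR(t4, F) = OR(0, 0) = 0
t6 = OR(B, D) = OR(0, 1) = 1
t7 = OR(E, t5) = OR(0, 0) = 0
t8 = AND(t7, t6) = AND(0, 1) = 0
So t7 = 0 and t8 = 0.

A=1, B=0, C=0, D=1, E=0, F=0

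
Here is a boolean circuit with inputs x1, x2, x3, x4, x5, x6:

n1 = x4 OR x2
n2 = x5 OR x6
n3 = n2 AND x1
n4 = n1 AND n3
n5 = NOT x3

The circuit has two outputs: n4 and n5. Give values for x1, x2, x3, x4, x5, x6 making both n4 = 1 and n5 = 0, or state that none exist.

x1=1 x2=0 x3=1 x4=1 x5=1 x6=1

Check with x1=1 x2=0 x3=1 x4=1 x5=1 x6=1:
n1 = x4 OR x2 = 1 OR 0 = 1
n2 = x5 OR x6 = 1 OR 1 = 1
n3 = n2 AND x1 = 1 AND 1 = 1
n4 = n1 AND n3 = 1 AND 1 = 1
n5 = NOT x3 = NOT 1 = 0
So n4 = 1 and n5 = 0.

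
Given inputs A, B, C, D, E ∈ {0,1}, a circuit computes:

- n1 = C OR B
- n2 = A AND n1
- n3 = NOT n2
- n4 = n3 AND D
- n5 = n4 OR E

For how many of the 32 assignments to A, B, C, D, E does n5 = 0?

11

n5 = n4 OR E must be 0, so both n4 = 0 and E = 0.
n4 = n3 AND D must be 0, so at least one of n3, D is 0.
Enumerating the 32 input combinations, 11 give n5 = 0 and 21 give n5 = 1.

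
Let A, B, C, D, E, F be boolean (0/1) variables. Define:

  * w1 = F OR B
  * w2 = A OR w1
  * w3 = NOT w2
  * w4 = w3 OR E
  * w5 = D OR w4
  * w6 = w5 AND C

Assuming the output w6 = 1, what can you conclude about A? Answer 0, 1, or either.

Both values of A occur among assignments with w6 = 1:
  A=0: A=0, B=0, C=1, D=0, E=0, F=0
  A=1: A=1, B=0, C=1, D=0, E=1, F=0

either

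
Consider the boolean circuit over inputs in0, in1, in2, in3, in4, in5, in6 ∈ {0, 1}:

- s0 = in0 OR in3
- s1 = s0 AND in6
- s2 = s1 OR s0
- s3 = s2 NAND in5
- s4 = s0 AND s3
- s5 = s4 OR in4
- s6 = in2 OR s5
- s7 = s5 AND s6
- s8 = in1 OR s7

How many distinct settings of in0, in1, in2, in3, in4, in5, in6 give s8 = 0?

s8 = in1 OR s7 must be 0, so both in1 = 0 and s7 = 0.
s7 = s5 AND s6 must be 0, so at least one of s5, s6 is 0.
Enumerating the 128 input combinations, 20 give s8 = 0 and 108 give s8 = 1.

20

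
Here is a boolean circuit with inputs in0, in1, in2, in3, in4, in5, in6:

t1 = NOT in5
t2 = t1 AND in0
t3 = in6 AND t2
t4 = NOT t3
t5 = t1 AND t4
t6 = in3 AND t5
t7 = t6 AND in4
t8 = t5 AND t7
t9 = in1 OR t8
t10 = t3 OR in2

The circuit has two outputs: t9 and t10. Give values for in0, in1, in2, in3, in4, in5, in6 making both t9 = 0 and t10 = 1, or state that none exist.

in0=0, in1=0, in2=1, in3=1, in4=0, in5=1, in6=0

Check with in0=0, in1=0, in2=1, in3=1, in4=0, in5=1, in6=0:
t1 = NOT in5 = NOT 1 = 0
t2 = t1 AND in0 = 0 AND 0 = 0
t3 = in6 AND t2 = 0 AND 0 = 0
t4 = NOT t3 = NOT 0 = 1
t5 = t1 AND t4 = 0 AND 1 = 0
t6 = in3 AND t5 = 1 AND 0 = 0
t7 = t6 AND in4 = 0 AND 0 = 0
t8 = t5 AND t7 = 0 AND 0 = 0
t9 = in1 OR t8 = 0 OR 0 = 0
t10 = t3 OR in2 = 0 OR 1 = 1
So t9 = 0 and t10 = 1.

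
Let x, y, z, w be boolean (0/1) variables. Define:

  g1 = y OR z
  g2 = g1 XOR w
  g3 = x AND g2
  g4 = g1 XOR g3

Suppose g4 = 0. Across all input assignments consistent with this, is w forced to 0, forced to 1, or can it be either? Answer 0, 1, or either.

either

Both values of w occur among assignments with g4 = 0:
  w=0: x=0, y=0, z=0, w=0
  w=1: x=0, y=0, z=0, w=1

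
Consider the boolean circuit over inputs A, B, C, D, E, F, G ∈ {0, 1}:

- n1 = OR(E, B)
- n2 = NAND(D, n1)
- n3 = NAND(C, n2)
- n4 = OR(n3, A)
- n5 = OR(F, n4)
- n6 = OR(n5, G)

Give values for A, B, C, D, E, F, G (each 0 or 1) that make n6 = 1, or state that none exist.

n6 = OR(n5, G) must be 1, so at least one of n5, G is 1.
Check with A=1, B=1, C=1, D=1, E=1, F=1, G=0:
n1 = OR(E, B) = OR(1, 1) = 1
n2 = NAND(D, n1) = NAND(1, 1) = 0
n3 = NAND(C, n2) = NAND(1, 0) = 1
n4 = OR(n3, A) = OR(1, 1) = 1
n5 = OR(F, n4) = OR(1, 1) = 1
n6 = OR(n5, G) = OR(1, 0) = 1
So n6 = 1 as required.

A=1, B=1, C=1, D=1, E=1, F=1, G=0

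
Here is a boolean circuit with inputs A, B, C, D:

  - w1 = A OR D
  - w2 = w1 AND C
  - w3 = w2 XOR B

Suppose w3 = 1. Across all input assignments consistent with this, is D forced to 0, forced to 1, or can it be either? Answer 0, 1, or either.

Both values of D occur among assignments with w3 = 1:
  D=0: A=0, B=1, C=0, D=0
  D=1: A=0, B=0, C=1, D=1

either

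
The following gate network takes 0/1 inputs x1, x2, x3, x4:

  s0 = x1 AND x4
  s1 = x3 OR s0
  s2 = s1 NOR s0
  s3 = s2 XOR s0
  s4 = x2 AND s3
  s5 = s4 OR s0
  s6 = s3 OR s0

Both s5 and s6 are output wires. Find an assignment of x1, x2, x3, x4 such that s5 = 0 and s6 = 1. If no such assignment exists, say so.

x1=1, x2=0, x3=0, x4=0

Check with x1=1, x2=0, x3=0, x4=0:
s0 = x1 AND x4 = 1 AND 0 = 0
s1 = x3 OR s0 = 0 OR 0 = 0
s2 = s1 NOR s0 = 0 NOR 0 = 1
s3 = s2 XOR s0 = 1 XOR 0 = 1
s4 = x2 AND s3 = 0 AND 1 = 0
s5 = s4 OR s0 = 0 OR 0 = 0
s6 = s3 OR s0 = 1 OR 0 = 1
So s5 = 0 and s6 = 1.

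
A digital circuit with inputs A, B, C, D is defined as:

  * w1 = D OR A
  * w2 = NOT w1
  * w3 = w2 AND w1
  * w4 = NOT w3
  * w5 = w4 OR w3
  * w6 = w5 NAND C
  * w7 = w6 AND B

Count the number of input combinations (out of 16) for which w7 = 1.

4

w7 = w6 AND B must be 1, so both w6 = 1 and B = 1.
w6 = w5 NAND C must be 1, so at least one of w5, C is 0.
Satisfying assignments:
  A=0, B=1, C=0, D=0
  A=0, B=1, C=0, D=1
  A=1, B=1, C=0, D=0
  A=1, B=1, C=0, D=1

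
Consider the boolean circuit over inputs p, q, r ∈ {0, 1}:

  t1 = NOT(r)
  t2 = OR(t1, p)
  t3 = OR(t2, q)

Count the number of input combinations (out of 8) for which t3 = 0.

t3 = OR(t2, q) must be 0, so both t2 = 0 and q = 0.
Satisfying assignments:
  p=0, q=0, r=1

1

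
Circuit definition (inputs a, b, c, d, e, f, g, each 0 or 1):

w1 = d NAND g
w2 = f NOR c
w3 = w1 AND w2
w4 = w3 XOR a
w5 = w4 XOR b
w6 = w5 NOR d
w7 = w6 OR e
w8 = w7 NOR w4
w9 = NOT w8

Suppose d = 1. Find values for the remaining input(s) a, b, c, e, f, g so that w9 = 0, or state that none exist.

w9 = NOT w8 must be 0, so w8 = 1.
w8 = w7 NOR w4 must be 1, so both w7 = 0 and w4 = 0.
Check with d = 1 and a=0, b=1, c=1, e=0, f=1, g=1:
w1 = d NAND g = 1 NAND 1 = 0
w2 = f NOR c = 1 NOR 1 = 0
w3 = w1 AND w2 = 0 AND 0 = 0
w4 = w3 XOR a = 0 XOR 0 = 0
w5 = w4 XOR b = 0 XOR 1 = 1
w6 = w5 NOR d = 1 NOR 1 = 0
w7 = w6 OR e = 0 OR 0 = 0
w8 = w7 NOR w4 = 0 NOR 0 = 1
w9 = NOT w8 = NOT 1 = 0
So w9 = 0.

a=0, b=1, c=1, e=0, f=1, g=1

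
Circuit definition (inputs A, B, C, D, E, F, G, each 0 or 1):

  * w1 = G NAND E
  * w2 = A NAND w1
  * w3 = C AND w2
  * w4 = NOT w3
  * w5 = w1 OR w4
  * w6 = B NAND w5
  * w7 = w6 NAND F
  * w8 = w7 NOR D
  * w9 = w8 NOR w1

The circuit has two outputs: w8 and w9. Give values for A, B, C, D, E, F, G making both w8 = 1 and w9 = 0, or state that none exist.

Check with A=1, B=0, C=0, D=0, E=0, F=1, G=1:
w1 = G NAND E = 1 NAND 0 = 1
w2 = A NAND w1 = 1 NAND 1 = 0
w3 = C AND w2 = 0 AND 0 = 0
w4 = NOT w3 = NOT 0 = 1
w5 = w1 OR w4 = 1 OR 1 = 1
w6 = B NAND w5 = 0 NAND 1 = 1
w7 = w6 NAND F = 1 NAND 1 = 0
w8 = w7 NOR D = 0 NOR 0 = 1
w9 = w8 NOR w1 = 1 NOR 1 = 0
So w8 = 1 and w9 = 0.

A=1, B=0, C=0, D=0, E=0, F=1, G=1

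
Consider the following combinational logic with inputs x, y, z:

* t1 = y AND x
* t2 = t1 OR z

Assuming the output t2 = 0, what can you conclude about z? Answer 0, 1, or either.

0

t2 = t1 OR z must be 0, so both t1 = 0 and z = 0.
t1 = y AND x must be 0, so at least one of y, x is 0.
Every assignment with t2 = 0 has z = 0; there are 3 such assignment(s).
  x=0, y=0, z=0
  x=0, y=1, z=0
  x=1, y=0, z=0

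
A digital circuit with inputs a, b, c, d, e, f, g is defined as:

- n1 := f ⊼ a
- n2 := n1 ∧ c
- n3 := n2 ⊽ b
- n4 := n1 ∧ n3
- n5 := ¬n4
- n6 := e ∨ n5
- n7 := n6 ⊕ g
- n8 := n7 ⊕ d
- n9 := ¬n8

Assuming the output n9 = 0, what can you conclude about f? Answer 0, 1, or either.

either

Both values of f occur among assignments with n9 = 0:
  f=0: a=0, b=0, c=0, d=0, e=0, f=0, g=1
  f=1: a=0, b=0, c=0, d=0, e=0, f=1, g=1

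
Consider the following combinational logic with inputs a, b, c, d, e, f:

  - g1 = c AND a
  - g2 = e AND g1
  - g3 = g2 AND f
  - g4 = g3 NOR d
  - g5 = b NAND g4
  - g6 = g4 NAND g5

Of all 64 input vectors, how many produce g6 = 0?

15

g6 = g4 NAND g5 must be 0, so both g4 = 1 and g5 = 1.
g4 = g3 NOR d must be 1, so both g3 = 0 and d = 0.
g5 = b NAND g4 must be 1, so at least one of b, g4 is 0.
Enumerating the 64 input combinations, 15 give g6 = 0 and 49 give g6 = 1.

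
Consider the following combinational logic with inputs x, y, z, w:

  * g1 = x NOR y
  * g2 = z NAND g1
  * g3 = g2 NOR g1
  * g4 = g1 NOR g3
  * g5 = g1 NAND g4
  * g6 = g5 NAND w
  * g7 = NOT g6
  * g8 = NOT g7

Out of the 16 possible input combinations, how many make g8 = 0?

g8 = NOT g7 must be 0, so g7 = 1.
g7 = NOT g6 must be 1, so g6 = 0.
Enumerating the 16 input combinations, 8 give g8 = 0 and 8 give g8 = 1.

8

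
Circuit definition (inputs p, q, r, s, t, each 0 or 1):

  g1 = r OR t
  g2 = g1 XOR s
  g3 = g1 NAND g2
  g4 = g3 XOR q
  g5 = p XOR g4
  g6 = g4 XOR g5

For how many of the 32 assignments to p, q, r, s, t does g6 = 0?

16

g6 = g4 XOR g5 must be 0, so g4 and g5 are equal.
Enumerating the 32 input combinations, 16 give g6 = 0 and 16 give g6 = 1.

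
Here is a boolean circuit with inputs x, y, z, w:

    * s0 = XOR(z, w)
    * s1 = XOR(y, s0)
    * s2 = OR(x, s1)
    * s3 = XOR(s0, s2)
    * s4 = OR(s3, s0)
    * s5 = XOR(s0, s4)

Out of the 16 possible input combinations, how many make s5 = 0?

s5 = XOR(s0, s4) must be 0, so s0 and s4 are equal.
Enumerating the 16 input combinations, 10 give s5 = 0 and 6 give s5 = 1.

10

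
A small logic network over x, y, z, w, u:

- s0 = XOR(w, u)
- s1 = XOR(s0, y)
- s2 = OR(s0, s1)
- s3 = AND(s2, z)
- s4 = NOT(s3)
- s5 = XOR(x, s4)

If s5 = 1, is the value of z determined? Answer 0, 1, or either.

either

Both values of z occur among assignments with s5 = 1:
  z=0: x=0, y=0, z=0, w=0, u=0
  z=1: x=0, y=0, z=1, w=0, u=0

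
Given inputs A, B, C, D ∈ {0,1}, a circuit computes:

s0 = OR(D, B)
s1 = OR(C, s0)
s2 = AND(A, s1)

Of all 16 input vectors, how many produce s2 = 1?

7

s2 = AND(A, s1) must be 1, so both A = 1 and s1 = 1.
s1 = OR(C, s0) must be 1, so at least one of C, s0 is 1.
Enumerating the 16 input combinations, 7 give s2 = 1 and 9 give s2 = 0.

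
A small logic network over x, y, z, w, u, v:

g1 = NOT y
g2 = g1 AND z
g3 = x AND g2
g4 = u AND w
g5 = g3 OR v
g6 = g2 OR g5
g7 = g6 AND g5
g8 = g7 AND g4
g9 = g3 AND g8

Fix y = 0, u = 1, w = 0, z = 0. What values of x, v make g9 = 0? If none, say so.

g9 = g3 AND g8 must be 0, so at least one of g3, g8 is 0.
Check with y = 0, u = 1, w = 0, z = 0 and x=0, v=0:
g1 = NOT y = NOT 0 = 1
g2 = g1 AND z = 1 AND 0 = 0
g3 = x AND g2 = 0 AND 0 = 0
g4 = u AND w = 1 AND 0 = 0
g5 = g3 OR v = 0 OR 0 = 0
g6 = g2 OR g5 = 0 OR 0 = 0
g7 = g6 AND g5 = 0 AND 0 = 0
g8 = g7 AND g4 = 0 AND 0 = 0
g9 = g3 AND g8 = 0 AND 0 = 0
So g9 = 0.

x=0, v=0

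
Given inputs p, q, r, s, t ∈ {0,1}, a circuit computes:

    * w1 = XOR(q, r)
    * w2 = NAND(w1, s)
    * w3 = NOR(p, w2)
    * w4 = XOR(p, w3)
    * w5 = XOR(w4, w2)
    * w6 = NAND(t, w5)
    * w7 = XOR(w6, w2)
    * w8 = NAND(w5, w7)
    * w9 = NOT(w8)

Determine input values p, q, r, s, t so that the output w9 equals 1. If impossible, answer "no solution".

w9 = NOT(w8) must be 1, so w8 = 0.
w8 = NAND(w5, w7) must be 0, so both w5 = 1 and w7 = 1.
w5 = XOR(w4, w2) must be 1, so w4 and w2 differ.
Check with p=0, q=1, r=1, s=0, t=1:
w1 = XOR(q, r) = XOR(1, 1) = 0
w2 = NAND(w1, s) = NAND(0, 0) = 1
w3 = NOR(p, w2) = NOR(0, 1) = 0
w4 = XOR(p, w3) = XOR(0, 0) = 0
w5 = XOR(w4, w2) = XOR(0, 1) = 1
w6 = NAND(t, w5) = NAND(1, 1) = 0
w7 = XOR(w6, w2) = XOR(0, 1) = 1
w8 = NAND(w5, w7) = NAND(1, 1) = 0
w9 = NOT(w8) = NOT 0 = 1
So w9 = 1 as required.

p=0, q=1, r=1, s=0, t=1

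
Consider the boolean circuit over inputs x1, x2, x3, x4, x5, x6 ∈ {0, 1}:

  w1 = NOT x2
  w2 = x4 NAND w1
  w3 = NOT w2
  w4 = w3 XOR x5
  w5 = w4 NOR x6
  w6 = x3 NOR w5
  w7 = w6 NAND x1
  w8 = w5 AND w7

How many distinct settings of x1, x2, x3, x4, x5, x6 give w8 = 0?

w8 = w5 AND w7 must be 0, so at least one of w5, w7 is 0.
Enumerating the 64 input combinations, 48 give w8 = 0 and 16 give w8 = 1.

48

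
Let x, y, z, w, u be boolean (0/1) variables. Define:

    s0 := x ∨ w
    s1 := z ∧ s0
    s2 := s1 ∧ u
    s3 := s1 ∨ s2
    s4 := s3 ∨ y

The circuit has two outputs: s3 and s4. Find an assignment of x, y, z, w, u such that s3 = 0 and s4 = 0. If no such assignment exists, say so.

x=1, y=0, z=0, w=0, u=1

Check with x=1, y=0, z=0, w=0, u=1:
s0 = x ∨ w = 1 ∨ 0 = 1
s1 = z ∧ s0 = 0 ∧ 1 = 0
s2 = s1 ∧ u = 0 ∧ 1 = 0
s3 = s1 ∨ s2 = 0 ∨ 0 = 0
s4 = s3 ∨ y = 0 ∨ 0 = 0
So s3 = 0 and s4 = 0.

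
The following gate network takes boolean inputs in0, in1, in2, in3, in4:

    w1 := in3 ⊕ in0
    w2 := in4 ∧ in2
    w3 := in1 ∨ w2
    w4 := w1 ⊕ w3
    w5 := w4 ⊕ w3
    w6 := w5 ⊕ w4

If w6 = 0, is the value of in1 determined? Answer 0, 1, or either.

w6 = w5 ⊕ w4 must be 0, so w5 and w4 are equal.
Every assignment with w6 = 0 has in1 = 0; there are 12 such assignment(s).

0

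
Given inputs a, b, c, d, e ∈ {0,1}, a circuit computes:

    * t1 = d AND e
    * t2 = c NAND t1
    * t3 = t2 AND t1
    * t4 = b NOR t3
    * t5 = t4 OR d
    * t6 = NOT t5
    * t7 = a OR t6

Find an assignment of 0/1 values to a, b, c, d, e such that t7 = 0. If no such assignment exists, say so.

a=0 b=0 c=1 d=1 e=0

t7 = a OR t6 must be 0, so both a = 0 and t6 = 0.
t6 = NOT t5 must be 0, so t5 = 1.
t5 = t4 OR d must be 1, so at least one of t4, d is 1.
Check with a=0 b=0 c=1 d=1 e=0:
t1 = d AND e = 1 AND 0 = 0
t2 = c NAND t1 = 1 NAND 0 = 1
t3 = t2 AND t1 = 1 AND 0 = 0
t4 = b NOR t3 = 0 NOR 0 = 1
t5 = t4 OR d = 1 OR 1 = 1
t6 = NOT t5 = NOT 1 = 0
t7 = a OR t6 = 0 OR 0 = 0
So t7 = 0 as required.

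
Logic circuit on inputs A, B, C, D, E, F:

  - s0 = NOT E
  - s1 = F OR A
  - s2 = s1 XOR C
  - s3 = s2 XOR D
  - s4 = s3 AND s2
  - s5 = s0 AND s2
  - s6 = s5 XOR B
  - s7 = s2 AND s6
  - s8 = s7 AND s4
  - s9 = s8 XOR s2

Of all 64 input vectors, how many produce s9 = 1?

s9 = s8 XOR s2 must be 1, so s8 and s2 differ.
Enumerating the 64 input combinations, 24 give s9 = 1 and 40 give s9 = 0.

24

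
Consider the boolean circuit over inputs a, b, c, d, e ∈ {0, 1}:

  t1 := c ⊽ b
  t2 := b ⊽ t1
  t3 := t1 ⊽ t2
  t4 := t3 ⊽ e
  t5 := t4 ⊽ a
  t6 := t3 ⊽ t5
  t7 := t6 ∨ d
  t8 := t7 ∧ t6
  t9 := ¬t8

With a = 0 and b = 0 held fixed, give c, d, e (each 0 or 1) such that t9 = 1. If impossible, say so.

c=1 d=1 e=1

t9 = ¬t8 must be 1, so t8 = 0.
Check with a = 0 and b = 0 and c=1, d=1, e=1:
t1 = c ⊽ b = 1 ⊽ 0 = 0
t2 = b ⊽ t1 = 0 ⊽ 0 = 1
t3 = t1 ⊽ t2 = 0 ⊽ 1 = 0
t4 = t3 ⊽ e = 0 ⊽ 1 = 0
t5 = t4 ⊽ a = 0 ⊽ 0 = 1
t6 = t3 ⊽ t5 = 0 ⊽ 1 = 0
t7 = t6 ∨ d = 0 ∨ 1 = 1
t8 = t7 ∧ t6 = 1 ∧ 0 = 0
t9 = ¬t8 = ¬0 = 1
So t9 = 1.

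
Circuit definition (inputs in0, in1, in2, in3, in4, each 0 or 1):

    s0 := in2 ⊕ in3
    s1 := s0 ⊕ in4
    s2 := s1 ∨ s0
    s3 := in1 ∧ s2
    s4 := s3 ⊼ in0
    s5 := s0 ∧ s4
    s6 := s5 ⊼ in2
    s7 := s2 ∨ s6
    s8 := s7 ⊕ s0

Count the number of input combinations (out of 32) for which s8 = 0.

s8 = s7 ⊕ s0 must be 0, so s7 and s0 are equal.
Enumerating the 32 input combinations, 16 give s8 = 0 and 16 give s8 = 1.

16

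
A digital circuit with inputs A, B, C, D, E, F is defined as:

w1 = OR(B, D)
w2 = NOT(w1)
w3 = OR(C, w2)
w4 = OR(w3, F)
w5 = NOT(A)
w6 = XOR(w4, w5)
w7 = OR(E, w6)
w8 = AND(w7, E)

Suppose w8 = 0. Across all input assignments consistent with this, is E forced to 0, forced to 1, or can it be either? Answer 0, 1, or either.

0

w8 = AND(w7, E) must be 0, so at least one of w7, E is 0.
Every assignment with w8 = 0 has E = 0; there are 32 such assignment(s).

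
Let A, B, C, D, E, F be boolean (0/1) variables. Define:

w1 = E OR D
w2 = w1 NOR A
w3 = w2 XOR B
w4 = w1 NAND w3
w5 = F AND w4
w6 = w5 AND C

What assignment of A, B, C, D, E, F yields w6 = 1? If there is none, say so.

w6 = w5 AND C must be 1, so both w5 = 1 and C = 1.
w5 = F AND w4 must be 1, so both F = 1 and w4 = 1.
Check with A=1, B=0, C=1, D=1, E=0, F=1:
w1 = E OR D = 0 OR 1 = 1
w2 = w1 NOR A = 1 NOR 1 = 0
w3 = w2 XOR B = 0 XOR 0 = 0
w4 = w1 NAND w3 = 1 NAND 0 = 1
w5 = F AND w4 = 1 AND 1 = 1
w6 = w5 AND C = 1 AND 1 = 1
So w6 = 1 as required.

A=1, B=0, C=1, D=1, E=0, F=1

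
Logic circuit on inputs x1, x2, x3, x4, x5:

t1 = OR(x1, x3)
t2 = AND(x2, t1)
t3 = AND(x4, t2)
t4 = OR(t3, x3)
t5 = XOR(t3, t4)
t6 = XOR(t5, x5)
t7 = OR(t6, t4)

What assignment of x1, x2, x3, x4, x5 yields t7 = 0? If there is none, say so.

x1=1, x2=0, x3=0, x4=1, x5=0

t7 = OR(t6, t4) must be 0, so both t6 = 0 and t4 = 0.
t6 = XOR(t5, x5) must be 0, so t5 and x5 are equal.
t4 = OR(t3, x3) must be 0, so both t3 = 0 and x3 = 0.
Check with x1=1, x2=0, x3=0, x4=1, x5=0:
t1 = OR(x1, x3) = OR(1, 0) = 1
t2 = AND(x2, t1) = AND(0, 1) = 0
t3 = AND(x4, t2) = AND(1, 0) = 0
t4 = OR(t3, x3) = OR(0, 0) = 0
t5 = XOR(t3, t4) = XOR(0, 0) = 0
t6 = XOR(t5, x5) = XOR(0, 0) = 0
t7 = OR(t6, t4) = OR(0, 0) = 0
So t7 = 0 as required.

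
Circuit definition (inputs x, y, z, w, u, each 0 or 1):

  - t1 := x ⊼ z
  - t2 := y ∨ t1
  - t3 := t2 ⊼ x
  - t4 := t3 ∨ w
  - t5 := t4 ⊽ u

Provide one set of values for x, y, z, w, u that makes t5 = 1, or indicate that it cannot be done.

x=1, y=1, z=1, w=0, u=0

t5 = t4 ⊽ u must be 1, so both t4 = 0 and u = 0.
t4 = t3 ∨ w must be 0, so both t3 = 0 and w = 0.
t3 = t2 ⊼ x must be 0, so both t2 = 1 and x = 1.
Check with x=1, y=1, z=1, w=0, u=0:
t1 = x ⊼ z = 1 ⊼ 1 = 0
t2 = y ∨ t1 = 1 ∨ 0 = 1
t3 = t2 ⊼ x = 1 ⊼ 1 = 0
t4 = t3 ∨ w = 0 ∨ 0 = 0
t5 = t4 ⊽ u = 0 ⊽ 0 = 1
So t5 = 1 as required.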